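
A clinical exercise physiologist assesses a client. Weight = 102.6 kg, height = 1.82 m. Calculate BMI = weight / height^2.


height^2 = 1.82^2 = 3.3124
BMI = 102.6 / 3.3124 = 30.97 kg/m^2

30.97 kg/m^2


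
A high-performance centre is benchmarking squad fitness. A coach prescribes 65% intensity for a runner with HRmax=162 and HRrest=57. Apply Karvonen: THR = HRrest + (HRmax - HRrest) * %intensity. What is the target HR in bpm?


Heart rate reserve = 162 - 57 = 105
Intensity fraction = 65 / 100 = 0.65
THR = 57 + 105 * 0.65 = 125.25 bpm

125.25 bpm


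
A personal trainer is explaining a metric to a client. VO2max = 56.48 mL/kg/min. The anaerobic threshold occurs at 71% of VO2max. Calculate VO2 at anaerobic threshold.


AT fraction = 71 / 100 = 0.71
AT VO2 = 56.48 * 0.71
= 40.1 mL/kg/min

40.1 mL/kg/min


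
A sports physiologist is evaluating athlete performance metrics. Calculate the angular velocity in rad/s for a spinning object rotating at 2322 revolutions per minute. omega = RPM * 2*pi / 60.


omega = RPM * 2*pi / 60
= 2322 * 6.28318531 / 60
= 243.159 rad/s

243.159 rad/s


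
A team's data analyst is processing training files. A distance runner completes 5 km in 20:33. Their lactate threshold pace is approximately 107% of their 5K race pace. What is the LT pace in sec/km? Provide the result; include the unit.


Convert to seconds: 20 min 33 s = 1233 s
Pace per km = 1233 / 5 = 246.6 s/km
LT pace = 246.6 * 1.07 = 263.86 s/km

263.86 s/km


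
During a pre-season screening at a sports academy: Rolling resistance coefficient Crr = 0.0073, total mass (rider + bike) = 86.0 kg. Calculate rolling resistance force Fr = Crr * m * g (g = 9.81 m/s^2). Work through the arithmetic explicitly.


Fr = Crr * m * g
= 0.0073 * 86.0 * 9.81
= 6.159 N

6.159 N


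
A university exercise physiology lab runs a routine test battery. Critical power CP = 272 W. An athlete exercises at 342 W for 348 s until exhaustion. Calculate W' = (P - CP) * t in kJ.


P - CP = 342 - 272 = 70 W
W' = 70 * 348 = 24360 J
= 24360 / 1000 = 24.36 kJ

24.36 kJ


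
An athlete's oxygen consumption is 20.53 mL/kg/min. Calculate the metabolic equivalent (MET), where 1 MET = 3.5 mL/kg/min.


MET = VO2 / 3.5
= 20.53 / 3.5
= 5.87 METs

5.87 METs


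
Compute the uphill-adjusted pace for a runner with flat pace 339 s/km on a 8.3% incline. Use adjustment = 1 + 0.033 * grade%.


Adjustment factor = 1 + 0.033 * 8.3 = 1.2739
Grade-adjusted pace = 339 * 1.2739 = 431.85 s/km

431.85 s/km


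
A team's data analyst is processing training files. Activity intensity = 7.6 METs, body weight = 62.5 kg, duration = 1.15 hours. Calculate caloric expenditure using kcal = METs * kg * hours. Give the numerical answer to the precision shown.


kcal = 7.6 * 62.5 * 1.15
= 475.0 * 1.15
= 546.25 kcal

546.25 kcal


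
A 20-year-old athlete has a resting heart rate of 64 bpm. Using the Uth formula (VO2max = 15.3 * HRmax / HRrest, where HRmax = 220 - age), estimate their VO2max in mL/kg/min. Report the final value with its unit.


HRmax = 220 - 20 = 200 bpm
Ratio = HRmax / HRrest = 200 / 64 = 3.125
VO2max = 15.3 * 3.125 = 47.81 mL/kg/min

47.81 mL/kg/min


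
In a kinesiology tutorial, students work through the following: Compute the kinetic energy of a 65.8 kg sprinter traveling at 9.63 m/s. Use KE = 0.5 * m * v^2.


Velocity squared = 92.7369
KE = 0.5 * 65.8 * 92.7369 = 3051.04 J

3051.04 J


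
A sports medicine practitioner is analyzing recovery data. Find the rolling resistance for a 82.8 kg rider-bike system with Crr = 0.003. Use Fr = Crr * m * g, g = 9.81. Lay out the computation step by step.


m * g = 82.8 * 9.81 = 812.268 N
Fr = 0.003 * 812.268 = 2.437 N

2.437 N


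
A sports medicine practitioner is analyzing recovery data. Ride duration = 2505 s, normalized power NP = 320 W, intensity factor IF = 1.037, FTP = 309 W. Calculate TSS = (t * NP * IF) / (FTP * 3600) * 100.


Numerator = 2505 * 320 * 1.037 = 831259.2
Denominator = 309 * 3600 = 1112400
TSS = 831259.2 / 1112400 * 100
= 74.73

74.73 TSS


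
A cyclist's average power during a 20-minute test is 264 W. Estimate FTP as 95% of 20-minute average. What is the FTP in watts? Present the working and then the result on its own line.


FTP = 20-min power * 0.95
= 264 * 0.95
= 250.8 W

250.8 W


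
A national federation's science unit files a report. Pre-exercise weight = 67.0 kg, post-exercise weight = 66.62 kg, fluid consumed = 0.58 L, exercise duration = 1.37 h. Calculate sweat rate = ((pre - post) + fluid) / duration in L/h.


Weight loss = 67.0 - 66.62 = 0.38 kg (approx L)
Total sweat = 0.38 + 0.58 = 0.96 L
Sweat rate = 0.96 / 1.37 = 0.701 L/h

0.701 L/h


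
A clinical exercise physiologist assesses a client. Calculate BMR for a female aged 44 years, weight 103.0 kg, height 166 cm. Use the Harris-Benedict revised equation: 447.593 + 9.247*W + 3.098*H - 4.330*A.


Substituting values:
W term = 9.247 * 103.0 = 952.441
H term = 3.098 * 166 = 514.268
A term = 4.330 * 44 = 190.52
BMR = 1723.78 kcal/day

1723.78 kcal/day


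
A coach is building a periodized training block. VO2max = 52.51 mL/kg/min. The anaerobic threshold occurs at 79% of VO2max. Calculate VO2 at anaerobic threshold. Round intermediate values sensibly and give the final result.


AT fraction = 79 / 100 = 0.79
AT VO2 = 52.51 * 0.79
= 41.48 mL/kg/min

41.48 mL/kg/min


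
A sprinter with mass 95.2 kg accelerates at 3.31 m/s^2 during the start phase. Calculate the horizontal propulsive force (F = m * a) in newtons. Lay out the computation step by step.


F = m * a
= 95.2 * 3.31
= 315.11 N

315.11 N


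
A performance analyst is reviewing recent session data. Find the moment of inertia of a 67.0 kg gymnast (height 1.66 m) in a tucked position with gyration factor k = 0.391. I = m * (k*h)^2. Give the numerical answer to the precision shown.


Radius of gyration = 0.391 * 1.66 = 0.64906 m
I = 67.0 * 0.64906^2
= 67.0 * 0.421279
= 28.226 kg*m^2

28.226 kg*m^2


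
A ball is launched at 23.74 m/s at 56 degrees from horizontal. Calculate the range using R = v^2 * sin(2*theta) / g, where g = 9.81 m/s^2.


sin(2 * 56) = sin(112) = 0.927184
v^2 = 23.74^2 = 563.5876
R = 563.5876 * 0.927184 / 9.81
= 53.267 m

53.267 m


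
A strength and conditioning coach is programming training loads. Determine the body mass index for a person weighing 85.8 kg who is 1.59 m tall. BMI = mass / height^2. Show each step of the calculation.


BMI = mass / height^2
= 85.8 / 1.59^2
= 85.8 / 2.5281
= 33.94 kg/m^2

33.94 kg/m^2


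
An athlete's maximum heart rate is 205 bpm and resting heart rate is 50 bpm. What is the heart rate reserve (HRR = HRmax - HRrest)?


HRR = HRmax - HRrest
= 205 - 50
= 155 bpm

155 bpm


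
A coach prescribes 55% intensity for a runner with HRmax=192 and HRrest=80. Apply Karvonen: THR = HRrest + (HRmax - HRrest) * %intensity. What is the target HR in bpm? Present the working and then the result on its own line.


Heart rate reserve = 192 - 80 = 112
Intensity fraction = 55 / 100 = 0.55
THR = 80 + 112 * 0.55 = 141.6 bpm

141.6 bpm


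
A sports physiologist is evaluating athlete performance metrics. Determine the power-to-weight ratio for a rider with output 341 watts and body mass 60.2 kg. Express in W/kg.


P/W = 341 / 60.2 = 5.664 W/kg

5.664 W/kg


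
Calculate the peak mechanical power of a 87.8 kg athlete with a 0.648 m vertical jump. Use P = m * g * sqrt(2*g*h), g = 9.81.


First, sqrt(2gh) = sqrt(2 * 9.81 * 0.648)
= sqrt(12.71376) = 3.565636 m/s
Power = 87.8 * 9.81 * 3.565636 = 3071.15 W

3071.15 W


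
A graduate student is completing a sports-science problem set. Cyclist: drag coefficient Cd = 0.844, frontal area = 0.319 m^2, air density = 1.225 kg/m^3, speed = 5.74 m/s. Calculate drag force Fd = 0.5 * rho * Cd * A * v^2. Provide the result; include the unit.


v^2 = 5.74^2 = 32.9476
Fd = 0.5 * 1.225 * 0.844 * 0.319 * 32.9476
= 5.433 N

5.433 N


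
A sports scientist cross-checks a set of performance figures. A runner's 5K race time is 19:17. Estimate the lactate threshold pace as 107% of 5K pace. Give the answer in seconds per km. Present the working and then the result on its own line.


Total race time = 19*60 + 17 = 1157 seconds
5K pace = 1157 / 5 = 231.4 sec/km
LT pace = 231.4 * 1.07 = 247.6 sec/km

247.6 s/km


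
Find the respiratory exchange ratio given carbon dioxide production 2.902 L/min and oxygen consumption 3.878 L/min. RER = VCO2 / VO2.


VCO2 = 2.902 L/min
VO2 = 3.878 L/min
RER = 2.902 / 3.878 = 0.7483

0.7483


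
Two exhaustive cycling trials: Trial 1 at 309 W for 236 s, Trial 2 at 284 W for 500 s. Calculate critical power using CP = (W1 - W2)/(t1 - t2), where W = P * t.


W1 = 309 * 236 = 72924 J
W2 = 284 * 500 = 142000 J
CP = (72924 - 142000) / (236 - 500)
= -69076 / -264
= 261.65 W

261.65 W


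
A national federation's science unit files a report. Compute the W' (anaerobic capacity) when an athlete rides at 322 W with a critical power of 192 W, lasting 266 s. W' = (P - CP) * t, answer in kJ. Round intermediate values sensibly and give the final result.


Above-CP power = 130 W
Duration = 266 s
W' = 130 * 266 = 34580 J
Convert: 34580 / 1000 = 34.58 kJ

34.58 kJ


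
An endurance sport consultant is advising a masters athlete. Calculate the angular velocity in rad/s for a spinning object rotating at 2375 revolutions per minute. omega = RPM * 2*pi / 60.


omega = RPM * 2*pi / 60
= 2375 * 6.28318531 / 60
= 248.709 rad/s

248.709 rad/s


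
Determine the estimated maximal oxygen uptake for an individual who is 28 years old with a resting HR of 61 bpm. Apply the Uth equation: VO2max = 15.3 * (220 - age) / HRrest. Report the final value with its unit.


HRmax = 220 - 28 = 192
VO2max = 15.3 * (192 / 61)
= 15.3 * 3.1475
= 48.16 mL/kg/min

48.16 mL/kg/min


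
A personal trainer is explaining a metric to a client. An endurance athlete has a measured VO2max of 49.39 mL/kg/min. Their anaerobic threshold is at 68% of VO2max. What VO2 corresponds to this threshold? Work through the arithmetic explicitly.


Anaerobic threshold VO2 = VO2max * 68%
= 49.39 * 0.68
= 33.59 mL/kg/min

33.59 mL/kg/min


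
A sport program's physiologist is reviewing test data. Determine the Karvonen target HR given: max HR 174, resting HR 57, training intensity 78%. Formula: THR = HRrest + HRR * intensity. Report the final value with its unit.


HRR = HRmax - HRrest = 174 - 57 = 117
THR = 57 + 117 * 0.78
= 148.26 bpm

148.26 bpm


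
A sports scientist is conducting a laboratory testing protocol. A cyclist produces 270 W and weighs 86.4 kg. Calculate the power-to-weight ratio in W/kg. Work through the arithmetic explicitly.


P/W = power / mass
= 270 / 86.4
= 3.125 W/kg

3.125 W/kg


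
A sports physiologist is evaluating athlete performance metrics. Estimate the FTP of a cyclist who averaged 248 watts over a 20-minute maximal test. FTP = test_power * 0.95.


FTP = 248 * 0.95 = 235.6 W

235.6 W


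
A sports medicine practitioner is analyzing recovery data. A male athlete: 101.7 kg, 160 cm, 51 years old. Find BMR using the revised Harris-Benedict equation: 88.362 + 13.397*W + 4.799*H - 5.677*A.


Intercept = 88.362
Weight contribution = 13.397 * 101.7 = 1362.4749
Height contribution = 4.799 * 160 = 767.84
Age contribution = 5.677 * 51 = 289.527
BMR = 88.362 + 1362.4749 + 767.84 - 289.527
= 1929.15 kcal/day

1929.15 kcal/day


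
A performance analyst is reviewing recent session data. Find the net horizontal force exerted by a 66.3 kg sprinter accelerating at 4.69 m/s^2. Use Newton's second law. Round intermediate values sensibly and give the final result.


Newton's second law: F = m * a
F = 66.3 * 4.69 = 310.95 N

310.95 N


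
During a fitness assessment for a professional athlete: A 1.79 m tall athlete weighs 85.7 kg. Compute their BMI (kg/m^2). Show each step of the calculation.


height^2 = 3.2041 m^2
BMI = 85.7 / 3.2041 = 26.75 kg/m^2

26.75 kg/m^2


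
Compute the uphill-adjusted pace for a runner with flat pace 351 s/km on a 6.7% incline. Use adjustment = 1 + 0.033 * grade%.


Adjustment factor = 1 + 0.033 * 6.7 = 1.2211
Grade-adjusted pace = 351 * 1.2211 = 428.61 s/km

428.61 s/km


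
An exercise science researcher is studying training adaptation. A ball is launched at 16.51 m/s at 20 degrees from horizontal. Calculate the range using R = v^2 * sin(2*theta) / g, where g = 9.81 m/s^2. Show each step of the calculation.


sin(2 * 20) = sin(40) = 0.642788
v^2 = 16.51^2 = 272.5801
R = 272.5801 * 0.642788 / 9.81
= 17.86 m

17.86 m


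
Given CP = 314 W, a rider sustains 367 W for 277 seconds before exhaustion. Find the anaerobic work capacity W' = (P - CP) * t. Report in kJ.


Excess power = 367 - 314 = 53 W
Work above CP = 53 * 277 = 14681 J
W' = 14.681 kJ

14.681 kJ


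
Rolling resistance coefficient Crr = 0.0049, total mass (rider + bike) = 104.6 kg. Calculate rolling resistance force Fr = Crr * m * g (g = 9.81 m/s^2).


Fr = Crr * m * g
= 0.0049 * 104.6 * 9.81
= 5.028 N

5.028 N


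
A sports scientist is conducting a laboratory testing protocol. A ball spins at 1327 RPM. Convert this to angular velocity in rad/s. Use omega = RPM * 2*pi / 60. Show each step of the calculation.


omega = 1327 * 2 * pi / 60
= 1327 * 6.28318531 / 60
= 8337.787 / 60
= 138.963 rad/s

138.963 rad/s


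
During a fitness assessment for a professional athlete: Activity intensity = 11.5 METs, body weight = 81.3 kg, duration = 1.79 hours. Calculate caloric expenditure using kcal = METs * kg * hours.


kcal = 11.5 * 81.3 * 1.79
= 934.95 * 1.79
= 1673.56 kcal

1673.56 kcal


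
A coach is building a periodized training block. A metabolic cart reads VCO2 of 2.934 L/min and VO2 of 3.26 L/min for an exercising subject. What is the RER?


RER = VCO2 / VO2 = 2.934 / 3.26 = 0.9

0.9


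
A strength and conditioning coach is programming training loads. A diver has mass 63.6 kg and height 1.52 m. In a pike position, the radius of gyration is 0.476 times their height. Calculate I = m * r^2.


r = 0.476 * 1.52 = 0.72352 m
I = m * r^2 = 63.6 * 0.523481 = 33.293 kg*m^2

33.293 kg*m^2


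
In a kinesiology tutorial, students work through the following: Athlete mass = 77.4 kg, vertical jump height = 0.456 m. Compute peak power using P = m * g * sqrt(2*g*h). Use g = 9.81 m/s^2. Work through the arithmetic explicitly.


sqrt(2 * 9.81 * 0.456) = sqrt(8.94672) = 2.991107 m/s
P = 77.4 * 9.81 * 2.991107
= 2271.13 W

2271.13 W


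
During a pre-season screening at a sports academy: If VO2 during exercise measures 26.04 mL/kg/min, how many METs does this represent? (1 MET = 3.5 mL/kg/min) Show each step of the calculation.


METs = VO2 / 3.5 = 26.04 / 3.5 = 7.44

7.44 METs


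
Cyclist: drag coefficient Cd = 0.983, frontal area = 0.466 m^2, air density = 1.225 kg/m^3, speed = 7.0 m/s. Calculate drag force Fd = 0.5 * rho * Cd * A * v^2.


v^2 = 7.0^2 = 49.0
Fd = 0.5 * 1.225 * 0.983 * 0.466 * 49.0
= 13.748 N

13.748 N


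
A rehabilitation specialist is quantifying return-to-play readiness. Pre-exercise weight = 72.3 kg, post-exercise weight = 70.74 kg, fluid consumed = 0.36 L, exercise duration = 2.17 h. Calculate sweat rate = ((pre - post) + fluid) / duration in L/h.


Weight loss = 72.3 - 70.74 = 1.56 kg (approx L)
Total sweat = 1.56 + 0.36 = 1.92 L
Sweat rate = 1.92 / 2.17 = 0.885 L/h

0.885 L/h


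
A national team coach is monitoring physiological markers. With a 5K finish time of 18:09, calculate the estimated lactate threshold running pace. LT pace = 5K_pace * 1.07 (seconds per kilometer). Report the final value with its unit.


Race duration = 1089 s for 5 km
Average pace = 1089 / 5 = 217.8 s/km
LT pace = 217.8 * 1.07
= 233.05 s/km

233.05 s/km


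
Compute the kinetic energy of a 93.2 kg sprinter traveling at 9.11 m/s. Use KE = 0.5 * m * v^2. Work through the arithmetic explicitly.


Velocity squared = 82.9921
KE = 0.5 * 93.2 * 82.9921 = 3867.43 J

3867.43 J


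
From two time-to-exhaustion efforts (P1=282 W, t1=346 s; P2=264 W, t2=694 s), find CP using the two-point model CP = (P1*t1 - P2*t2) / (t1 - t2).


Work in trial 1 = 97572 J
Work in trial 2 = 183216 J
Delta work = -85644 J
Delta time = -348 s
CP = -85644 / -348 = 246.1 W

246.1 W


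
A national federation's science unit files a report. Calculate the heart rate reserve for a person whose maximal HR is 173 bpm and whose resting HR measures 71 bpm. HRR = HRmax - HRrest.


HRmax = 173 bpm
HRrest = 71 bpm
HRR = 173 - 71 = 102 bpm

102 bpm


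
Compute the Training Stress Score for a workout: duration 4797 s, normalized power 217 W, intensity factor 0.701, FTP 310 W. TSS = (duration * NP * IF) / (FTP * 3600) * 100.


Product = 4797 * 217 * 0.701 = 729705.249
Base = 310 * 3600 = 1116000
TSS = 729705.249 / 1116000 * 100 = 65.39

65.39 TSS


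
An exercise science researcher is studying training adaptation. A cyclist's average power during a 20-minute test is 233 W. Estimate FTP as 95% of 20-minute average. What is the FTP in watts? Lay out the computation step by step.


FTP = 20-min power * 0.95
= 233 * 0.95
= 221.35 W

221.35 W


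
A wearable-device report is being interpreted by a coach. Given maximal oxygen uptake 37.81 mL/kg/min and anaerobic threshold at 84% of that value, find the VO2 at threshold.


Percentage as decimal = 0.84
VO2 at AT = 37.81 * 0.84 = 31.76 mL/kg/min

31.76 mL/kg/min


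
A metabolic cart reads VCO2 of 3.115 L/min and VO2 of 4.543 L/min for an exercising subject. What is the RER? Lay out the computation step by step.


RER = VCO2 / VO2 = 3.115 / 4.543 = 0.6857

0.6857


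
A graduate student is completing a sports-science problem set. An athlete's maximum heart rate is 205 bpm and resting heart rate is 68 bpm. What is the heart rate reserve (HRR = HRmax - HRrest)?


HRR = HRmax - HRrest
= 205 - 68
= 137 bpm

137 bpm


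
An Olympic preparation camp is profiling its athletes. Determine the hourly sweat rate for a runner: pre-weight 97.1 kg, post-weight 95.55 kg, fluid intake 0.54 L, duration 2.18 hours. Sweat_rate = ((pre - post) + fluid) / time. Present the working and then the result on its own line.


Mass lost = 97.1 - 95.55 = 1.55 kg
Add fluid consumed: 1.55 + 0.54 = 2.09 L total sweat
Sweat rate = 2.09 / 2.18 = 0.959 L/h

0.959 L/h


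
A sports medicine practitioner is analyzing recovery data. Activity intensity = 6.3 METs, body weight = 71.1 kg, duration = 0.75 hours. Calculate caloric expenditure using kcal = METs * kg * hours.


kcal = 6.3 * 71.1 * 0.75
= 447.93 * 0.75
= 335.95 kcal

335.95 kcal


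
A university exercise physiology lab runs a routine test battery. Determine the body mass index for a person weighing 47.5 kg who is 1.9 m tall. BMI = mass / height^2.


BMI = mass / height^2
= 47.5 / 1.9^2
= 47.5 / 3.61
= 13.16 kg/m^2

13.16 kg/m^2


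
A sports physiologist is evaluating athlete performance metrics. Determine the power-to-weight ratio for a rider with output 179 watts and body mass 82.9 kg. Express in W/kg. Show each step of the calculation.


P/W = 179 / 82.9 = 2.159 W/kg

2.159 W/kg


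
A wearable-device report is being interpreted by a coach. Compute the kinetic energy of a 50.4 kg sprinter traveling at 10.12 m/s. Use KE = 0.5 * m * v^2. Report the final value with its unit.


Velocity squared = 102.4144
KE = 0.5 * 50.4 * 102.4144 = 2580.84 J

2580.84 J


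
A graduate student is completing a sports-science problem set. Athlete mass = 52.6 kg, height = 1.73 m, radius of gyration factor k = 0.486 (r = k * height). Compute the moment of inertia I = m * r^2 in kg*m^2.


r = k * height = 0.486 * 1.73 = 0.84078 m
r^2 = 0.84078^2 = 0.706911
I = 52.6 * 0.706911 = 37.184 kg*m^2

37.184 kg*m^2


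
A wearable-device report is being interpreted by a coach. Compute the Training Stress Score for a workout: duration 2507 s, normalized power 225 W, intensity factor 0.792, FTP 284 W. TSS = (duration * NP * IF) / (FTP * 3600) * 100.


Product = 2507 * 225 * 0.792 = 446747.4
Base = 284 * 3600 = 1022400
TSS = 446747.4 / 1022400 * 100 = 43.7

43.7 TSS


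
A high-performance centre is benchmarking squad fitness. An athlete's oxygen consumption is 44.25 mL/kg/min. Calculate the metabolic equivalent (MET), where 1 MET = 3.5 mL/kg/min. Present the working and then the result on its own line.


MET = VO2 / 3.5
= 44.25 / 3.5
= 12.64 METs

12.64 METs


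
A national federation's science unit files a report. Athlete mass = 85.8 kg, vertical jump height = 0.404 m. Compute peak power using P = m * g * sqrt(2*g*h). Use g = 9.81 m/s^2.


sqrt(2 * 9.81 * 0.404) = sqrt(7.92648) = 2.815401 m/s
P = 85.8 * 9.81 * 2.815401
= 2369.72 W

2369.72 W


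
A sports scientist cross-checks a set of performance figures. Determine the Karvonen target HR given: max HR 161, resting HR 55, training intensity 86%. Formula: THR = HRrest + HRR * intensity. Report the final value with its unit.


HRR = HRmax - HRrest = 161 - 55 = 106
THR = 55 + 106 * 0.86
= 146.16 bpm

146.16 bpm


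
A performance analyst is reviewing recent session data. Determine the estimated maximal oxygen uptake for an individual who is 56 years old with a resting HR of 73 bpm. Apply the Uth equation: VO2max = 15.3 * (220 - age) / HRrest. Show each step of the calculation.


HRmax = 220 - 56 = 164
VO2max = 15.3 * (164 / 73)
= 15.3 * 2.2466
= 34.37 mL/kg/min

34.37 mL/kg/min


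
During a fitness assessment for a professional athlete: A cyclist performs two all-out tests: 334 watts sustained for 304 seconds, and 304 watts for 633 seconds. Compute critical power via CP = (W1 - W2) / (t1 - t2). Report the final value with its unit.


W1 = P1 * t1 = 334 * 304 = 101536 J
W2 = P2 * t2 = 304 * 633 = 192432 J
CP = (101536 - 192432) / (304 - 633)
= 276.28 W

276.28 W


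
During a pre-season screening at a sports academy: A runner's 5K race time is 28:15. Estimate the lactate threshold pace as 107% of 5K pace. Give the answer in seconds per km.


Total race time = 28*60 + 15 = 1695 seconds
5K pace = 1695 / 5 = 339.0 sec/km
LT pace = 339.0 * 1.07 = 362.73 sec/km

362.73 s/km


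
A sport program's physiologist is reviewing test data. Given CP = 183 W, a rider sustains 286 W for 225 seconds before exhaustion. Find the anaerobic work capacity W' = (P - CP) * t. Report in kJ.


Excess power = 286 - 183 = 103 W
Work above CP = 103 * 225 = 23175 J
W' = 23.175 kJ

23.175 kJ


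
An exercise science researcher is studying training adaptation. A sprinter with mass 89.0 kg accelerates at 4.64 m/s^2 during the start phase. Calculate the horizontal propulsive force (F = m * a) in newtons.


F = m * a
= 89.0 * 4.64
= 412.96 N

412.96 N


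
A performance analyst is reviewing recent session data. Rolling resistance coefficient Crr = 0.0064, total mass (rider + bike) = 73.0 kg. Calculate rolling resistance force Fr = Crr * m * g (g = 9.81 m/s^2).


Fr = Crr * m * g
= 0.0064 * 73.0 * 9.81
= 4.583 N

4.583 N


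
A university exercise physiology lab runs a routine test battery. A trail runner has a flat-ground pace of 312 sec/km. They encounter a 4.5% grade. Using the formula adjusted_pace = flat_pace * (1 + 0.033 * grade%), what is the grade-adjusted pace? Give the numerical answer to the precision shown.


Grade factor = 1 + 0.033 * 4.5 = 1.1485
Adjusted = 312 * 1.1485 = 358.33 sec/km

358.33 s/km


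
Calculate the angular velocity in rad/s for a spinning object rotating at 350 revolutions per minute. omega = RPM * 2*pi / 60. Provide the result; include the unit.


omega = RPM * 2*pi / 60
= 350 * 6.28318531 / 60
= 36.652 rad/s

36.652 rad/s


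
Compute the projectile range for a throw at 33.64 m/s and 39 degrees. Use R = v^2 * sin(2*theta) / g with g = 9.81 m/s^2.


Two times the angle = 78 degrees
sin(78) = 0.978148
R = 1131.6496 * 0.978148 / 9.81 = 112.836 m

112.836 m


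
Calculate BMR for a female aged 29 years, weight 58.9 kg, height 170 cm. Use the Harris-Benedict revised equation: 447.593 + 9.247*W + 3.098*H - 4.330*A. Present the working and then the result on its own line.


Substituting values:
W term = 9.247 * 58.9 = 544.6483
H term = 3.098 * 170 = 526.66
A term = 4.330 * 29 = 125.57
BMR = 1393.33 kcal/day

1393.33 kcal/day


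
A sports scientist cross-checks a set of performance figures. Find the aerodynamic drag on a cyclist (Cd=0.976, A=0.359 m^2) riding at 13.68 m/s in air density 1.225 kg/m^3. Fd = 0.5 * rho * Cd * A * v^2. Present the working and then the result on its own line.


Fd = 0.5 * 1.225 * 0.976 * 0.359 * 13.68^2
= 0.5 * 1.225 * 0.976 * 0.359 * 187.1424
= 40.163 N

40.163 N


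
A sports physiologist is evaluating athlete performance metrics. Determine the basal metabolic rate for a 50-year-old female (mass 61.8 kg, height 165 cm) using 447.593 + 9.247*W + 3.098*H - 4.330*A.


BMR = 447.593 + 9.247*61.8 + 3.098*165 - 4.330*50
= 1313.73 kcal/day

1313.73 kcal/day


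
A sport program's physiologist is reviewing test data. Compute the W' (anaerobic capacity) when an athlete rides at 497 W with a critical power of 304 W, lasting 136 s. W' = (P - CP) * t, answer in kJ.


Above-CP power = 193 W
Duration = 136 s
W' = 193 * 136 = 26248 J
Convert: 26248 / 1000 = 26.248 kJ

26.248 kJ


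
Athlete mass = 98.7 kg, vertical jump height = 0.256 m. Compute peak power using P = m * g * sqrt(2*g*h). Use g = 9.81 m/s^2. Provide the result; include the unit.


sqrt(2 * 9.81 * 0.256) = sqrt(5.02272) = 2.241143 m/s
P = 98.7 * 9.81 * 2.241143
= 2169.98 W

2169.98 W


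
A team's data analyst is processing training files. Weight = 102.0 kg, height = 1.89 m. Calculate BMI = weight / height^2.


height^2 = 1.89^2 = 3.5721
BMI = 102.0 / 3.5721 = 28.55 kg/m^2

28.55 kg/m^2


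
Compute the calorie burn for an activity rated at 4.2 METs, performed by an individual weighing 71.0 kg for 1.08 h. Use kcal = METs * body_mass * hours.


Product of METs and mass = 4.2 * 71.0 = 298.2
Total kcal = 298.2 * 1.08 = 322.06 kcal

322.06 kcal


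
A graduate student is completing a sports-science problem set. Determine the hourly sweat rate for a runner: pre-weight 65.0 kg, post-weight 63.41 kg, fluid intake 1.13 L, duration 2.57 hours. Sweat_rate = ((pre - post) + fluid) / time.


Mass lost = 65.0 - 63.41 = 1.59 kg
Add fluid consumed: 1.59 + 1.13 = 2.72 L total sweat
Sweat rate = 2.72 / 2.57 = 1.058 L/h

1.058 L/h


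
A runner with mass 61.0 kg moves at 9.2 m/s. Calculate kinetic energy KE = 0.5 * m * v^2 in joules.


v^2 = 9.2^2 = 84.64
KE = 0.5 * 61.0 * 84.64
= 2581.52 J

2581.52 J


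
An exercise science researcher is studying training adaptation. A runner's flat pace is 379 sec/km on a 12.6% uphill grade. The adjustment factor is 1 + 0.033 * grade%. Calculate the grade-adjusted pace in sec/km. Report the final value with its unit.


Factor = 1 + 0.033 * 12.6 = 1.4158
Adjusted pace = 379 * 1.4158
= 536.59 sec/km

536.59 s/km


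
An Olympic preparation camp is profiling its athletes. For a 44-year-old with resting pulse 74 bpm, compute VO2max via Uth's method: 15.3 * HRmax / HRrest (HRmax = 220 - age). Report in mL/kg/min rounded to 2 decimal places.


Step 1: HRmax = 220 - 44 = 176 bpm
Step 2: Ratio = 176 / 74 = 2.3784
Step 3: VO2max = 15.3 * 2.3784 = 36.39 mL/kg/min

36.39 mL/kg/min


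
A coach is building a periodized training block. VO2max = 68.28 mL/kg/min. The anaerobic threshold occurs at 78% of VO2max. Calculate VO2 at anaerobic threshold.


AT fraction = 78 / 100 = 0.78
AT VO2 = 68.28 * 0.78
= 53.26 mL/kg/min

53.26 mL/kg/min


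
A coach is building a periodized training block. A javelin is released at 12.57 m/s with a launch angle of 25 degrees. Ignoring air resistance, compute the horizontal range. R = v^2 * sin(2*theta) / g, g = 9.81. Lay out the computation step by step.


Launch speed squared = 158.0049
sin(2 * 25 deg) = 0.766044
Range = 158.0049 * 0.766044 / 9.81
= 12.338 m

12.338 m


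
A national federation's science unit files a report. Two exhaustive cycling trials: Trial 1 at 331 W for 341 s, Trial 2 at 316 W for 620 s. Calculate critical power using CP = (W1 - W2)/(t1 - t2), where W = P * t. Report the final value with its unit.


W1 = 331 * 341 = 112871 J
W2 = 316 * 620 = 195920 J
CP = (112871 - 195920) / (341 - 620)
= -83049 / -279
= 297.67 W

297.67 W


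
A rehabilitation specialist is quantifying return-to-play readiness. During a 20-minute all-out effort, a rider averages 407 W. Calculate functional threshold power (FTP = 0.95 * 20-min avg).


FTP = 0.95 * 407
= 386.65 W

386.65 W


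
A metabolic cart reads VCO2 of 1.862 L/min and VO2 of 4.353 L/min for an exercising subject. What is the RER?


RER = VCO2 / VO2 = 1.862 / 4.353 = 0.4278

0.4278


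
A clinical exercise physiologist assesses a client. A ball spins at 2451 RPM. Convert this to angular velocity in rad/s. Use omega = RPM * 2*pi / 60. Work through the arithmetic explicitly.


omega = 2451 * 2 * pi / 60
= 2451 * 6.28318531 / 60
= 15400.087 / 60
= 256.668 rad/s

256.668 rad/s


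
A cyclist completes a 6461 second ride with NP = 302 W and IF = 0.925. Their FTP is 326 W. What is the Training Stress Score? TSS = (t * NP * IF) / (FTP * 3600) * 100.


t * NP * IF = 6461 * 302 * 0.925 = 1804880.35
FTP * 3600 = 1173600
TSS = (1804880.35 / 1173600) * 100 = 153.79

153.79 TSS


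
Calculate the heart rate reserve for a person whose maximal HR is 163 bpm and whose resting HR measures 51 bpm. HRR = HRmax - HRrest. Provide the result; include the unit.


HRmax = 163 bpm
HRrest = 51 bpm
HRR = 163 - 51 = 112 bpm

112 bpm


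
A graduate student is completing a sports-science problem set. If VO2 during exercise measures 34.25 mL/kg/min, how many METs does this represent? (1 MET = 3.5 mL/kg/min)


METs = VO2 / 3.5 = 34.25 / 3.5 = 9.79

9.79 METs


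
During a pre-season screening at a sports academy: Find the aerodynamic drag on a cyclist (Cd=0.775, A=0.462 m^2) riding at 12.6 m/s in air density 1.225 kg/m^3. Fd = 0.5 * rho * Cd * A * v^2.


Fd = 0.5 * 1.225 * 0.775 * 0.462 * 12.6^2
= 0.5 * 1.225 * 0.775 * 0.462 * 158.76
= 34.817 N

34.817 N


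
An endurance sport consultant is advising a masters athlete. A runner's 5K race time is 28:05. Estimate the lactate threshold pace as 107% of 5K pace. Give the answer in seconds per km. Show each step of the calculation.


Total race time = 28*60 + 5 = 1685 seconds
5K pace = 1685 / 5 = 337.0 sec/km
LT pace = 337.0 * 1.07 = 360.59 sec/km

360.59 s/km


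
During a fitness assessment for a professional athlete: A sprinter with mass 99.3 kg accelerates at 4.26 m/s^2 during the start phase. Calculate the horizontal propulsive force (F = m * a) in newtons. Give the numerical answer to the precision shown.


F = m * a
= 99.3 * 4.26
= 423.02 N

423.02 N


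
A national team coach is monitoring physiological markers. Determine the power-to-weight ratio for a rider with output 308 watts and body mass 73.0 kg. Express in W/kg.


P/W = 308 / 73.0 = 4.219 W/kg

4.219 W/kg


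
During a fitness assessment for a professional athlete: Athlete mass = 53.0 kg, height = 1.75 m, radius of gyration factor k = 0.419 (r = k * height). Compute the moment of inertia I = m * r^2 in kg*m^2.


r = k * height = 0.419 * 1.75 = 0.73325 m
r^2 = 0.73325^2 = 0.537656
I = 53.0 * 0.537656 = 28.496 kg*m^2

28.496 kg*m^2


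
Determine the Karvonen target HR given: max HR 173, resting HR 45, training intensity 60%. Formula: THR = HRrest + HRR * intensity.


HRR = HRmax - HRrest = 173 - 45 = 128
THR = 45 + 128 * 0.6
= 121.8 bpm

121.8 bpm


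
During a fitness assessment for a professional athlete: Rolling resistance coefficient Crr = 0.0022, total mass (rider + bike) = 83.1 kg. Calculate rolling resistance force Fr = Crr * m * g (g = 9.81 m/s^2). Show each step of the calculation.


Fr = Crr * m * g
= 0.0022 * 83.1 * 9.81
= 1.793 N

1.793 N


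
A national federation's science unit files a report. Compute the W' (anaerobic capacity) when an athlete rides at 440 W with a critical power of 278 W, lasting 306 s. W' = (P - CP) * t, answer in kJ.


Above-CP power = 162 W
Duration = 306 s
W' = 162 * 306 = 49572 J
Convert: 49572 / 1000 = 49.572 kJ

49.572 kJ


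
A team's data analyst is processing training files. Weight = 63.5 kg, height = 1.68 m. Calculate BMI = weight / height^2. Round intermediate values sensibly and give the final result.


height^2 = 1.68^2 = 2.8224
BMI = 63.5 / 2.8224 = 22.5 kg/m^2

22.5 kg/m^2


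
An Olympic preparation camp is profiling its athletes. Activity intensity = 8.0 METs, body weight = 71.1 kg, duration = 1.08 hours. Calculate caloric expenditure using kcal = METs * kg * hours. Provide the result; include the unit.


kcal = 8.0 * 71.1 * 1.08
= 568.8 * 1.08
= 614.3 kcal

614.3 kcal


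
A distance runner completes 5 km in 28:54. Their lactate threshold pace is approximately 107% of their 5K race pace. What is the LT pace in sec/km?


Convert to seconds: 28 min 54 s = 1734 s
Pace per km = 1734 / 5 = 346.8 s/km
LT pace = 346.8 * 1.07 = 371.08 s/km

371.08 s/km


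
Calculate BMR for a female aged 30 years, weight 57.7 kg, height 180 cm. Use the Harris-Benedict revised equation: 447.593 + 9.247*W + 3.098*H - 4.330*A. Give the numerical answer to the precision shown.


Substituting values:
W term = 9.247 * 57.7 = 533.5519
H term = 3.098 * 180 = 557.64
A term = 4.330 * 30 = 129.9
BMR = 1408.88 kcal/day

1408.88 kcal/day


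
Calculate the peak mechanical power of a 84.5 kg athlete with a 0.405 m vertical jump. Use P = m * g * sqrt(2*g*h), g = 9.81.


First, sqrt(2gh) = sqrt(2 * 9.81 * 0.405)
= sqrt(7.9461) = 2.818883 m/s
Power = 84.5 * 9.81 * 2.818883 = 2336.7 W

2336.7 W


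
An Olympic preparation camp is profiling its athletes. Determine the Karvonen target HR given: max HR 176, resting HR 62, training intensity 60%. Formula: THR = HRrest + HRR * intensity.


HRR = HRmax - HRrest = 176 - 62 = 114
THR = 62 + 114 * 0.6
= 130.4 bpm

130.4 bpm


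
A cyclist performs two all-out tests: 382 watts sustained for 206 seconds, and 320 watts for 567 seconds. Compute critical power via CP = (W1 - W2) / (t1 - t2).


W1 = P1 * t1 = 382 * 206 = 78692 J
W2 = P2 * t2 = 320 * 567 = 181440 J
CP = (78692 - 181440) / (206 - 567)
= 284.62 W

284.62 W


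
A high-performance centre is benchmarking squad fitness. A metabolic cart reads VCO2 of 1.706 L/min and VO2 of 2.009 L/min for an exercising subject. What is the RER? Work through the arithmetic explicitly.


RER = VCO2 / VO2 = 1.706 / 2.009 = 0.8492

0.8492


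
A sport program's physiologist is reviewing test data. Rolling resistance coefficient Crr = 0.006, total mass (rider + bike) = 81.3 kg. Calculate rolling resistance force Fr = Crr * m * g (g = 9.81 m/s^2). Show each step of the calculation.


Fr = Crr * m * g
= 0.006 * 81.3 * 9.81
= 4.785 N

4.785 N


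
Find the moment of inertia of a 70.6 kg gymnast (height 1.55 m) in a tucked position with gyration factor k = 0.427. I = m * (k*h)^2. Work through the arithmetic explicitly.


Radius of gyration = 0.427 * 1.55 = 0.66185 m
I = 70.6 * 0.66185^2
= 70.6 * 0.438045
= 30.926 kg*m^2

30.926 kg*m^2


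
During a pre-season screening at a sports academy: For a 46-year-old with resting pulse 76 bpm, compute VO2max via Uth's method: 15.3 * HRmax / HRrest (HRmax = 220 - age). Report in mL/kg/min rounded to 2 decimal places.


Step 1: HRmax = 220 - 46 = 174 bpm
Step 2: Ratio = 174 / 76 = 2.2895
Step 3: VO2max = 15.3 * 2.2895 = 35.03 mL/kg/min

35.03 mL/kg/min


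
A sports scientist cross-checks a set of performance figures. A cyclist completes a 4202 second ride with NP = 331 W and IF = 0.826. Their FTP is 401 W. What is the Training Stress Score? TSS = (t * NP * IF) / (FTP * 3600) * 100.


t * NP * IF = 4202 * 331 * 0.826 = 1148852.012
FTP * 3600 = 1443600
TSS = (1148852.012 / 1443600) * 100 = 79.58

79.58 TSS


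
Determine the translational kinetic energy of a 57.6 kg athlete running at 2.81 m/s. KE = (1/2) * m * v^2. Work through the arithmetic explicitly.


KE = 0.5 * m * v^2
= 0.5 * 57.6 * 2.81^2
= 0.5 * 57.6 * 7.8961
= 227.41 J

227.41 J


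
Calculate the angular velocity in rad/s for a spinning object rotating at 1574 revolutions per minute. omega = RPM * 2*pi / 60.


omega = RPM * 2*pi / 60
= 1574 * 6.28318531 / 60
= 164.829 rad/s

164.829 rad/s


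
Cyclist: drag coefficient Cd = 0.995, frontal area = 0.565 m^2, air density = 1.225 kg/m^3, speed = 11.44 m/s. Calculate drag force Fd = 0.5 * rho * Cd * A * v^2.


v^2 = 11.44^2 = 130.8736
Fd = 0.5 * 1.225 * 0.995 * 0.565 * 130.8736
= 45.064 N

45.064 N


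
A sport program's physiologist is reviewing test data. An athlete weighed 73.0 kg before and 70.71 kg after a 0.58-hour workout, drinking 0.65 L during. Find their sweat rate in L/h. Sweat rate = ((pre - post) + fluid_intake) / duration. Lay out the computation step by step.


Body mass change = 2.29 kg
Total sweat loss = 2.29 + 0.65 = 2.94 L
Rate = 2.94 / 0.58 = 5.069 L/h

5.069 L/h


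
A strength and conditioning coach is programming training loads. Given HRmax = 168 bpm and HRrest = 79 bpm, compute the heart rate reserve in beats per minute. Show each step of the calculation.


Heart rate reserve = maximum HR minus resting HR
HRR = 168 - 79 = 89 bpm

89 bpm


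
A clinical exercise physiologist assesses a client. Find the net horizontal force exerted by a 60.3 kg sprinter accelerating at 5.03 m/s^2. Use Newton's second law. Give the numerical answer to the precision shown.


Newton's second law: F = m * a
F = 60.3 * 5.03 = 303.31 N

303.31 N


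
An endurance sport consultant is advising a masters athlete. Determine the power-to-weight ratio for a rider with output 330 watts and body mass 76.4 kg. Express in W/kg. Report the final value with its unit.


P/W = 330 / 76.4 = 4.319 W/kg

4.319 W/kg


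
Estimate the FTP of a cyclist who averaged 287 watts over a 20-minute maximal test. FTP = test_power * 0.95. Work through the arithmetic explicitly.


FTP = 287 * 0.95 = 272.65 W

272.65 W


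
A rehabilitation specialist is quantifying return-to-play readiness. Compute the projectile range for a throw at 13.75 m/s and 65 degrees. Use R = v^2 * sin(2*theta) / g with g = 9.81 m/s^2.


Two times the angle = 130 degrees
sin(130) = 0.766044
R = 189.0625 * 0.766044 / 9.81 = 14.764 m

14.764 m


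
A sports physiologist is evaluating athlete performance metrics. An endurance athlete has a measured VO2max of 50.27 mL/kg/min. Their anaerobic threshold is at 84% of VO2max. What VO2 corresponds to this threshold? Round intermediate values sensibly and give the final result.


Anaerobic threshold VO2 = VO2max * 84%
= 50.27 * 0.84
= 42.23 mL/kg/min

42.23 mL/kg/min


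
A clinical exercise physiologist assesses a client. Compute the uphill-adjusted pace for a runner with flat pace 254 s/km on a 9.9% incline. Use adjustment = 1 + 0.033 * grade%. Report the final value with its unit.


Adjustment factor = 1 + 0.033 * 9.9 = 1.3267
Grade-adjusted pace = 254 * 1.3267 = 336.98 s/km

336.98 s/km


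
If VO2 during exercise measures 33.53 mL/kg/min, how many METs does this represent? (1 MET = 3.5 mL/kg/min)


METs = VO2 / 3.5 = 33.53 / 3.5 = 9.58

9.58 METs


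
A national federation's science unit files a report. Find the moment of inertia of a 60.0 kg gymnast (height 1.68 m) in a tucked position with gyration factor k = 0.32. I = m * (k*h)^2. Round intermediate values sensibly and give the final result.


Radius of gyration = 0.32 * 1.68 = 0.5376 m
I = 60.0 * 0.5376^2
= 60.0 * 0.289014
= 17.341 kg*m^2

17.341 kg*m^2


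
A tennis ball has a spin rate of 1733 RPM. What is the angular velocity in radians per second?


Convert RPM to rad/s: multiply by 2*pi and divide by 60
omega = 1733 * 2 * pi / 60
= 181.479 rad/s

181.479 rad/s
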